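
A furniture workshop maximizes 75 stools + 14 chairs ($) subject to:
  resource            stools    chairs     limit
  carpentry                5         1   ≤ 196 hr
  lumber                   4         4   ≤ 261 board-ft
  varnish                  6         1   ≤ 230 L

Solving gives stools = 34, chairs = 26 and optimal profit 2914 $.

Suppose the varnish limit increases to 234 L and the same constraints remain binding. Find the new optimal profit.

2934

At the optimum: carpentry uses 196 of 196 (binding); lumber uses 240 of 261 (slack = 21); varnish uses 230 of 230 (binding).
By complementary slackness, y = 0 for the non-binding constraint.
The binding rows give the dual system: 5·y_carpentry + 6·y_varnish = 75 and 1·y_carpentry + 1·y_varnish = 14.
Solving: y_carpentry = 9, y_varnish = 5.
Δz = y_varnish·Δb = 5 × (4) = 20, so new z* = 2914 + 20 = 2934.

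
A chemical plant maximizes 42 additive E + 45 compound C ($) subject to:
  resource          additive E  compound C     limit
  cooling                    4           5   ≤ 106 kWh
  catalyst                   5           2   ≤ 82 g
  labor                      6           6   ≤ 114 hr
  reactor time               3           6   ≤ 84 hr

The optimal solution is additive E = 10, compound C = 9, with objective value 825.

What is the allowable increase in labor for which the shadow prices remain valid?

10.5

Binding constraints: labor, reactor time. The basis is B = [[6,6],[3,6]] with det 18.
Per unit increase in labor, x* moves by d = (0.3333, -0.1667).
The basis stays optimal until catalyst becomes binding; allowable increase = 10.5 hr.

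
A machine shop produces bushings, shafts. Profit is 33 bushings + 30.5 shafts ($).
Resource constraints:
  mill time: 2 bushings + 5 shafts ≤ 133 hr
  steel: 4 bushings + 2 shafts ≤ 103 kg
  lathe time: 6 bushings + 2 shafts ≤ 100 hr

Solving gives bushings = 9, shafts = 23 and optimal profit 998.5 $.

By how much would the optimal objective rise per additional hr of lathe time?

Check each constraint at x*: mill time 133/133 (tight); steel 82/103 (slack 21); lathe time 100/100 (tight).
By complementary slackness, y = 0 for the non-binding constraint.
Dual feasibility on the basic columns requires 2·y_mill time + 6·y_lathe time = 33, 5·y_mill time + 2·y_lathe time = 30.5.
Solving: y_mill time = 4.5, y_lathe time = 4.
Shadow price of lathe time = 4.

4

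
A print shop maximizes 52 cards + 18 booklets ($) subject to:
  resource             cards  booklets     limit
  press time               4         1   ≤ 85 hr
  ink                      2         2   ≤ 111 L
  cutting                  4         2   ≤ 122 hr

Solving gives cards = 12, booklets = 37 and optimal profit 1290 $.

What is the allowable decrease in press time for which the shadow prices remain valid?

13

Binding constraints: press time, cutting. The basis is B = [[4,1],[4,2]] with det 4.
Per unit decrease in press time, x* moves by d = (-0.5, 1).
The basis stays optimal until ink becomes binding; allowable decrease = 13 hr.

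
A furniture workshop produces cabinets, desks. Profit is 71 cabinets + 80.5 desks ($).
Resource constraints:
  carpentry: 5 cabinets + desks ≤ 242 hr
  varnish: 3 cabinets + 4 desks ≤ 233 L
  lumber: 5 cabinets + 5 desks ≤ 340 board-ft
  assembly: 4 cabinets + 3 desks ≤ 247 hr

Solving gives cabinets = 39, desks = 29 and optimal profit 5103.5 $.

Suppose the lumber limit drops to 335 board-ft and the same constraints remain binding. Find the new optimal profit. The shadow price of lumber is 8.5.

Δb = -5, so new z* = 5103.5 + (8.5)·(-5) = 5103.5 − 42.5 = 5061.

5061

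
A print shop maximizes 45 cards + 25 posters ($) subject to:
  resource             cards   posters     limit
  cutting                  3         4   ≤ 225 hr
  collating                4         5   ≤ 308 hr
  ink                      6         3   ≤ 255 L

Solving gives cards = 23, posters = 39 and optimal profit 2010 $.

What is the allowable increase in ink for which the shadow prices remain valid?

Binding constraints: cutting, ink. The basis is B = [[3,4],[6,3]] with det -15.
Per unit increase in ink, x* moves by d = (0.2667, -0.2).
The basis stays optimal until posters reaches 0; allowable increase = 195 L.

195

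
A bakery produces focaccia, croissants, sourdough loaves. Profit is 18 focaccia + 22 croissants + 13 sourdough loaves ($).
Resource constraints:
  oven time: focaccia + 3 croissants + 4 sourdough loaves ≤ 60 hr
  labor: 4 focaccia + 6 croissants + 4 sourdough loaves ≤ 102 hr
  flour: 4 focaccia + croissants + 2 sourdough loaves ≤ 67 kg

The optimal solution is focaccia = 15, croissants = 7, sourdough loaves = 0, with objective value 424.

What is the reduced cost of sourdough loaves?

-3

Check each constraint at x*: oven time 36/60 (slack 24); labor 102/102 (tight); flour 67/67 (tight).
Since oven time is not tight, its dual is 0.
The binding rows give the dual system: 4·y_labor + 4·y_flour = 18 and 6·y_labor + 1·y_flour = 22.
→ y_labor = 3.5 and y_flour = 1.
Reduced cost of sourdough loaves: c₃ − yᵀa₃ = 13 − (3.5·4 + 1·2) = 13 − 16 = -3.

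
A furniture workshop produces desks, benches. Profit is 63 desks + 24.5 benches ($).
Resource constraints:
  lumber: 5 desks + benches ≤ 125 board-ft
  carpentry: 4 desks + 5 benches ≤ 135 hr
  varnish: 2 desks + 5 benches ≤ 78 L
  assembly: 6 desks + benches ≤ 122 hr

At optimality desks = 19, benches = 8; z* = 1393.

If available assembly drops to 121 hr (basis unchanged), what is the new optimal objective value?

1383.5

At the optimum: lumber uses 103 of 125 (slack = 22); carpentry uses 116 of 135 (slack = 19); varnish uses 78 of 78 (binding); assembly uses 122 of 122 (binding).
By complementary slackness, y = 0 for the non-binding constraints.
The binding rows give the dual system: 2·y_varnish + 6·y_assembly = 63 and 5·y_varnish + 1·y_assembly = 24.5.
This yields shadow prices y_varnish = 3, y_assembly = 9.5.
Δz = y_assembly·Δb = 9.5 × (-1) = -9.5, so new z* = 1393 − 9.5 = 1383.5.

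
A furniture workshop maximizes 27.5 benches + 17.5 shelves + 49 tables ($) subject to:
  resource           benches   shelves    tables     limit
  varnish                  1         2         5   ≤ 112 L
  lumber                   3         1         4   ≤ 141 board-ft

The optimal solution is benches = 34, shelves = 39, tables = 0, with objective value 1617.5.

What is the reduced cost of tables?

-6

Both varnish and lumber are binding at x*.
Dual feasibility on the basic columns requires 1·y_varnish + 3·y_lumber = 27.5, 2·y_varnish + 1·y_lumber = 17.5.
Solving: y_varnish = 5, y_lumber = 7.5.
Reduced cost of tables: c₃ − yᵀa₃ = 49 − (5·5 + 7.5·4) = 49 − 55 = -6.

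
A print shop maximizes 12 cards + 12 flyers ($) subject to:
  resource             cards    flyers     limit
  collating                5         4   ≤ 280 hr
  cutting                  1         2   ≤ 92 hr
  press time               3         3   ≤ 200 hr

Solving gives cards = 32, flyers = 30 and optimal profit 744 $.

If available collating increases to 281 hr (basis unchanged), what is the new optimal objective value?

Binding: collating and cutting. Non-binding: press time (14 unused).
By complementary slackness, y = 0 for the non-binding constraint.
Dual feasibility on the basic columns requires 5·y_collating + 1·y_cutting = 12, 4·y_collating + 2·y_cutting = 12.
Solving: y_collating = 2, y_cutting = 2.
Δz = y_collating·Δb = 2 × (1) = 2, so new z* = 744 + 2 = 746.

746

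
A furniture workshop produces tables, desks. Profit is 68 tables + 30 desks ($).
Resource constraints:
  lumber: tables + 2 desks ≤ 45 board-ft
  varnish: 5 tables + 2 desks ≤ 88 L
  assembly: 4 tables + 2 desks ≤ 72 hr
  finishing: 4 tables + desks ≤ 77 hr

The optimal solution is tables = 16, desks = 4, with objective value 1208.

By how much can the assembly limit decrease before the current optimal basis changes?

1.6

Binding constraints: varnish, assembly. The basis is B = [[5,2],[4,2]] with det 2.
Per unit decrease in assembly, x* moves by d = (1, -2.5).
The basis stays optimal until desks reaches 0; allowable decrease = 1.6 hr.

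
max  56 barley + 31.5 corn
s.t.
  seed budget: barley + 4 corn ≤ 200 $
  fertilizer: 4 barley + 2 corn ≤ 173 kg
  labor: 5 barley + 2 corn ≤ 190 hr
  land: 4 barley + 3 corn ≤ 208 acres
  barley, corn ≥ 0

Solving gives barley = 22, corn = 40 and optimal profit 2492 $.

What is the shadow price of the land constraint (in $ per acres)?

Binding: labor and land. Non-binding: seed budget (18 unused), fertilizer (5 unused).
Since seed budget, fertilizer are not tight, their duals are 0.
Dual feasibility on the basic columns requires 5·y_labor + 4·y_land = 56, 2·y_labor + 3·y_land = 31.5.
→ y_labor = 6 and y_land = 6.5.
Shadow price of land = 6.5.

6.5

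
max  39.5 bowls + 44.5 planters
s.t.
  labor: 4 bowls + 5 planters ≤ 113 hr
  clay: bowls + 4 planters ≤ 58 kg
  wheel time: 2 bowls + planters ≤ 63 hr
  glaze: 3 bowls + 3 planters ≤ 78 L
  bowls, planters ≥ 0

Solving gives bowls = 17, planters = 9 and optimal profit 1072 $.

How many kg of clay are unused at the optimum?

clay used = 1·17 + 4·9 = 53; slack = 58 − 53 = 5.

5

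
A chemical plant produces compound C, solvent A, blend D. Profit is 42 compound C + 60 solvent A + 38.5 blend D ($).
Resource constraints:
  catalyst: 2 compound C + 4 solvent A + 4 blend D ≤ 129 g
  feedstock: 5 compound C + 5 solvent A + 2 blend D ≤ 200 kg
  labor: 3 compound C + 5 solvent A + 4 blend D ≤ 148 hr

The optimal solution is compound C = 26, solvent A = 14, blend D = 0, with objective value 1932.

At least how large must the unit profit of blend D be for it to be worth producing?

42

Check each constraint at x*: catalyst 108/129 (slack 21); feedstock 200/200 (tight); labor 148/148 (tight).
Slack constraints have shadow price 0 (complementary slackness).
From A_Bᵀ y = c: 5·y_feedstock + 3·y_labor = 42; 5·y_feedstock + 5·y_labor = 60.
→ y_feedstock = 3 and y_labor = 9.
blend D enters the basis when its profit ≥ yᵀa₃ = 3·2 + 9·4 = 42.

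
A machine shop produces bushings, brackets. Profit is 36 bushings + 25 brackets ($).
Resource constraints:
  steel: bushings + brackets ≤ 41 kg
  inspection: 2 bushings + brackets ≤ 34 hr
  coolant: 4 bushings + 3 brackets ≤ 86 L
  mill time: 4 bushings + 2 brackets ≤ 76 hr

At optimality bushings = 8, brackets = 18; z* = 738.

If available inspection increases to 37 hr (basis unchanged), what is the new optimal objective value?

750

At the optimum: steel uses 26 of 41 (slack = 15); inspection uses 34 of 34 (binding); coolant uses 86 of 86 (binding); mill time uses 68 of 76 (slack = 8).
Since steel, mill time are not tight, their duals are 0.
The binding rows give the dual system: 2·y_inspection + 4·y_coolant = 36 and 1·y_inspection + 3·y_coolant = 25.
Solving: y_inspection = 4, y_coolant = 7.
Δz = y_inspection·Δb = 4 × (3) = 12, so new z* = 738 + 12 = 750.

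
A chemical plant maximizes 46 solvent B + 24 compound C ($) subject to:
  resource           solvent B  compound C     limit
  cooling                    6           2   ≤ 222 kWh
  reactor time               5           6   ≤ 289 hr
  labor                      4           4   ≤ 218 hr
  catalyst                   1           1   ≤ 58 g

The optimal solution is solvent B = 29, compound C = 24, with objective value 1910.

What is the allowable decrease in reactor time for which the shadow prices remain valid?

104

Binding constraints: cooling, reactor time. The basis is B = [[6,2],[5,6]] with det 26.
Per unit decrease in reactor time, x* moves by d = (0.0769, -0.2308).
The basis stays optimal until compound C reaches 0; allowable decrease = 104 hr.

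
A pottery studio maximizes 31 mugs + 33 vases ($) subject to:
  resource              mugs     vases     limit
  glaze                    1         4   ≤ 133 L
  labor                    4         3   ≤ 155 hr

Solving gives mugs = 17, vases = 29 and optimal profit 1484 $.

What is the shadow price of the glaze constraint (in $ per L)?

3

Both glaze and labor are binding at x*.
Dual feasibility on the basic columns requires 1·y_glaze + 4·y_labor = 31, 4·y_glaze + 3·y_labor = 33.
Solving: y_glaze = 3, y_labor = 7.
Shadow price of glaze = 3.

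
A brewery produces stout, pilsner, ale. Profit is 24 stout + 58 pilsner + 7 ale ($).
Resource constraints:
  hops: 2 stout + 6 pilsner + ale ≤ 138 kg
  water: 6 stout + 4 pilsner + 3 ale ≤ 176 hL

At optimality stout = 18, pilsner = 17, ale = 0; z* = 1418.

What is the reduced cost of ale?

At the optimum: hops uses 138 of 138 (binding); water uses 176 of 176 (binding).
The binding rows give the dual system: 2·y_hops + 6·y_water = 24 and 6·y_hops + 4·y_water = 58.
→ y_hops = 9 and y_water = 1.
Reduced cost of ale: c₃ − yᵀa₃ = 7 − (9·1 + 1·3) = 7 − 12 = -5.

-5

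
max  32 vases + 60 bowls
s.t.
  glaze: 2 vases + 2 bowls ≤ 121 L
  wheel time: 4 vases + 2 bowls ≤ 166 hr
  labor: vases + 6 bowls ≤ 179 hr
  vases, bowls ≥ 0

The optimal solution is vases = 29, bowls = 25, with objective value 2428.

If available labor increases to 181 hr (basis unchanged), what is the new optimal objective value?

Binding: wheel time and labor. Non-binding: glaze (13 unused).
Slack constraints have shadow price 0 (complementary slackness).
From A_Bᵀ y = c: 4·y_wheel time + 1·y_labor = 32; 2·y_wheel time + 6·y_labor = 60.
This yields shadow prices y_wheel time = 6, y_labor = 8.
Δz = y_labor·Δb = 8 × (2) = 16, so new z* = 2428 + 16 = 2444.

2444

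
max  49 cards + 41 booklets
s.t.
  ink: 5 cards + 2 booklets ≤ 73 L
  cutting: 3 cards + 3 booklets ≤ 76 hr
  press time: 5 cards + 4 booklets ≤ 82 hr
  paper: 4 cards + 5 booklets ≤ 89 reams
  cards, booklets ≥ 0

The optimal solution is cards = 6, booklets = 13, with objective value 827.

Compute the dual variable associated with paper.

Check each constraint at x*: ink 56/73 (slack 17); cutting 57/76 (slack 19); press time 82/82 (tight); paper 89/89 (tight).
By complementary slackness, y = 0 for the non-binding constraints.
Dual feasibility on the basic columns requires 5·y_press time + 4·y_paper = 49, 4·y_press time + 5·y_paper = 41.
This yields shadow prices y_press time = 9, y_paper = 1.
Shadow price of paper = 1.

1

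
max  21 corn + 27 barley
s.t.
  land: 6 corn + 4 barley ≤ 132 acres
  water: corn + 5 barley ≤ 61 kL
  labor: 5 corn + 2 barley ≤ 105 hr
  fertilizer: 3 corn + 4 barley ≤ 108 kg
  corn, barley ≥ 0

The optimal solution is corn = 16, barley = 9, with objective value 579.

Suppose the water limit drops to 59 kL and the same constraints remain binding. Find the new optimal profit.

Check each constraint at x*: land 132/132 (tight); water 61/61 (tight); labor 98/105 (slack 7); fertilizer 84/108 (slack 24).
By complementary slackness, y = 0 for the non-binding constraints.
Dual feasibility on the basic columns requires 6·y_land + 1·y_water = 21, 4·y_land + 5·y_water = 27.
This yields shadow prices y_land = 3, y_water = 3.
Δz = y_water·Δb = 3 × (-2) = -6, so new z* = 579 − 6 = 573.

573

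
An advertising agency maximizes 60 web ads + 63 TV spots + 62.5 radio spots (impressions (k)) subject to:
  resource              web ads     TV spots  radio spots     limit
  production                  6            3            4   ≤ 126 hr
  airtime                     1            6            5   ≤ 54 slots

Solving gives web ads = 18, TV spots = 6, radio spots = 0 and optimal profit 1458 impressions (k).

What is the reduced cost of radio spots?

-3.5

At the optimum: production uses 126 of 126 (binding); airtime uses 54 of 54 (binding).
The binding rows give the dual system: 6·y_production + 1·y_airtime = 60 and 3·y_production + 6·y_airtime = 63.
This yields shadow prices y_production = 9, y_airtime = 6.
Reduced cost of radio spots: c₃ − yᵀa₃ = 62.5 − (9·4 + 6·5) = 62.5 − 66 = -3.5.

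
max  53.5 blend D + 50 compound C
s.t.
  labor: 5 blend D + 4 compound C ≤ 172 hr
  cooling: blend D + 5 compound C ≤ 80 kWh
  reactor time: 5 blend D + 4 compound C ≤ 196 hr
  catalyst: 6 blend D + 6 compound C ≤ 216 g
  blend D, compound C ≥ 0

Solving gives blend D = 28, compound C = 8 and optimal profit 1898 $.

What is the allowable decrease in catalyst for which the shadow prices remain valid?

9.6

Binding constraints: labor, catalyst. The basis is B = [[5,4],[6,6]] with det 6.
Per unit decrease in catalyst, x* moves by d = (0.6667, -0.8333).
The basis stays optimal until compound C reaches 0; allowable decrease = 9.6 g.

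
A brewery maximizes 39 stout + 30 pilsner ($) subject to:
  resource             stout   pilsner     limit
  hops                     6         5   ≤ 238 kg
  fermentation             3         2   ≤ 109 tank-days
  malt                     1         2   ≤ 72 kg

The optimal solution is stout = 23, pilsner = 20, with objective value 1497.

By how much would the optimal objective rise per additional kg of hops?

4

At the optimum: hops uses 238 of 238 (binding); fermentation uses 109 of 109 (binding); malt uses 63 of 72 (slack = 9).
Since malt is not tight, its dual is 0.
From A_Bᵀ y = c: 6·y_hops + 3·y_fermentation = 39; 5·y_hops + 2·y_fermentation = 30.
This yields shadow prices y_hops = 4, y_fermentation = 5.
Shadow price of hops = 4.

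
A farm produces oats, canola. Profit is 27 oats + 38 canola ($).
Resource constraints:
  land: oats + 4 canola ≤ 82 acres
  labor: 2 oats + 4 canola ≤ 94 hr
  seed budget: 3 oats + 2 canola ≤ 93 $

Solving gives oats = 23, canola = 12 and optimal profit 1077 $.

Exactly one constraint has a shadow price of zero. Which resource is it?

land

land: 71/82 (slack 11)
labor: 94/94 (binding)
seed budget: 93/93 (binding)
By complementary slackness, a constraint with positive slack has shadow price 0 → land.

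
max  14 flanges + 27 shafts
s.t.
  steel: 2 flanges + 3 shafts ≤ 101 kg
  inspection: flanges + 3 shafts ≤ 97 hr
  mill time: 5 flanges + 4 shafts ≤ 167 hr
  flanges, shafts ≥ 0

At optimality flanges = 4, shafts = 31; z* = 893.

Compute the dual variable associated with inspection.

At the optimum: steel uses 101 of 101 (binding); inspection uses 97 of 97 (binding); mill time uses 144 of 167 (slack = 23).
By complementary slackness, y = 0 for the non-binding constraint.
Dual feasibility on the basic columns requires 2·y_steel + 1·y_inspection = 14, 3·y_steel + 3·y_inspection = 27.
→ y_steel = 5 and y_inspection = 4.
Shadow price of inspection = 4.

4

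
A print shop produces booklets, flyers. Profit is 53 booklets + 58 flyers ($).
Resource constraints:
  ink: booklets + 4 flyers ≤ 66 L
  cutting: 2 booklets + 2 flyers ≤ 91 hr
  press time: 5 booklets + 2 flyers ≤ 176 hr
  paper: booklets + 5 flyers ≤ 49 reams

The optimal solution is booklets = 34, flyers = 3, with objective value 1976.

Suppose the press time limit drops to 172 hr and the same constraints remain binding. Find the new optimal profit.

At the optimum: ink uses 46 of 66 (slack = 20); cutting uses 74 of 91 (slack = 17); press time uses 176 of 176 (binding); paper uses 49 of 49 (binding).
By complementary slackness, y = 0 for the non-binding constraints.
From A_Bᵀ y = c: 5·y_press time + 1·y_paper = 53; 2·y_press time + 5·y_paper = 58.
Solving: y_press time = 9, y_paper = 8.
Δz = y_press time·Δb = 9 × (-4) = -36, so new z* = 1976 − 36 = 1940.

1940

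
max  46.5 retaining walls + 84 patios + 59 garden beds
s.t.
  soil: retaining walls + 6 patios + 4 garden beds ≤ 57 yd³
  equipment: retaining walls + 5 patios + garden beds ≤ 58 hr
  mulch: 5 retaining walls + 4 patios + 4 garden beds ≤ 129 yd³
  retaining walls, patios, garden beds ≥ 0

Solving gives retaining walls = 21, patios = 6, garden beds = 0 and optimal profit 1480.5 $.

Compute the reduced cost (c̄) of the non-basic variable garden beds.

-7

At the optimum: soil uses 57 of 57 (binding); equipment uses 51 of 58 (slack = 7); mulch uses 129 of 129 (binding).
Since equipment is not tight, its dual is 0.
Dual feasibility on the basic columns requires 1·y_soil + 5·y_mulch = 46.5, 6·y_soil + 4·y_mulch = 84.
→ y_soil = 9 and y_mulch = 7.5.
Reduced cost of garden beds: c₃ − yᵀa₃ = 59 − (9·4 + 7.5·4) = 59 − 66 = -7.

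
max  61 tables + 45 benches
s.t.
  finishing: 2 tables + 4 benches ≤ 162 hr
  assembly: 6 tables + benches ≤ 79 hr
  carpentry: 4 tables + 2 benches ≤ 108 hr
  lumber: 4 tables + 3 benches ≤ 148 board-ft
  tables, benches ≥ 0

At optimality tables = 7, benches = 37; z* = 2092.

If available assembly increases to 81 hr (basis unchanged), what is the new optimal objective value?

Binding: finishing and assembly. Non-binding: carpentry (6 unused), lumber (9 unused).
By complementary slackness, y = 0 for the non-binding constraints.
From A_Bᵀ y = c: 2·y_finishing + 6·y_assembly = 61; 4·y_finishing + 1·y_assembly = 45.
This yields shadow prices y_finishing = 9.5, y_assembly = 7.
Δz = y_assembly·Δb = 7 × (2) = 14, so new z* = 2092 + 14 = 2106.

2106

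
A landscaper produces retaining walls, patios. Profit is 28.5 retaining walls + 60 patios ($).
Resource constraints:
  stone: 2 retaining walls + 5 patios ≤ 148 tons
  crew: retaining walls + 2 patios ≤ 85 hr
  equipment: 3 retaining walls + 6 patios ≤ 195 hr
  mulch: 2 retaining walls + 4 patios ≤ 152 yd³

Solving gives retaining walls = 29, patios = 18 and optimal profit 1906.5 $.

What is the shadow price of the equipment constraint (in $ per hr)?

7.5

Check each constraint at x*: stone 148/148 (tight); crew 65/85 (slack 20); equipment 195/195 (tight); mulch 130/152 (slack 22).
Since crew, mulch are not tight, their duals are 0.
The binding rows give the dual system: 2·y_stone + 3·y_equipment = 28.5 and 5·y_stone + 6·y_equipment = 60.
This yields shadow prices y_stone = 3, y_equipment = 7.5.
Shadow price of equipment = 7.5.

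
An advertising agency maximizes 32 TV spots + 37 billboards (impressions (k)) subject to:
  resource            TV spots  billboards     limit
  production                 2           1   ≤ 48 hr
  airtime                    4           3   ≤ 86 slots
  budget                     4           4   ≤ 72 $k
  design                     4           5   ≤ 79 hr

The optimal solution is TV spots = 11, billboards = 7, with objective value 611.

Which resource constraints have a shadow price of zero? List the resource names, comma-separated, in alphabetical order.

airtime, production

production: 29/48 (slack 19)
airtime: 65/86 (slack 21)
budget: 72/72 (binding)
design: 79/79 (binding)
By complementary slackness, a constraint with positive slack has shadow price 0 → airtime, production.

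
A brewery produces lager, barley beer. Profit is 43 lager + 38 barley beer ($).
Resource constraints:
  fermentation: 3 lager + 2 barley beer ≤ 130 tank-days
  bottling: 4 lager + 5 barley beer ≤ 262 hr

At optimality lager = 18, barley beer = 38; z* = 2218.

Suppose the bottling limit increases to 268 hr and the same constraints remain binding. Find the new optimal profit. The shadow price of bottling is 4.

2242

Δb = 6, so new z* = 2218 + (4)·(6) = 2218 + 24 = 2242.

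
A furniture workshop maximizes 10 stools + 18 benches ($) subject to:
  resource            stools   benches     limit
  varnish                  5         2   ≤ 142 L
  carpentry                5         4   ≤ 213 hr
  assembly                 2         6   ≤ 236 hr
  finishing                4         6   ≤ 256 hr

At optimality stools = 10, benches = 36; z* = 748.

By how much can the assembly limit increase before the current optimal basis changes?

Binding constraints: assembly, finishing. The basis is B = [[2,6],[4,6]] with det -12.
Per unit increase in assembly, x* moves by d = (-0.5, 0.3333).
The basis stays optimal until stools reaches 0; allowable increase = 20 hr.

20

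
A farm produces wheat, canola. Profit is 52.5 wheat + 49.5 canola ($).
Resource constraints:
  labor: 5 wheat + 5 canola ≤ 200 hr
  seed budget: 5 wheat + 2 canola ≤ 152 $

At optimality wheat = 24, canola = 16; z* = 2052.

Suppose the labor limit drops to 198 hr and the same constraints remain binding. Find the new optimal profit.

Check each constraint at x*: labor 200/200 (tight); seed budget 152/152 (tight).
From A_Bᵀ y = c: 5·y_labor + 5·y_seed budget = 52.5; 5·y_labor + 2·y_seed budget = 49.5.
→ y_labor = 9.5 and y_seed budget = 1.
Δz = y_labor·Δb = 9.5 × (-2) = -19, so new z* = 2052 − 19 = 2033.

2033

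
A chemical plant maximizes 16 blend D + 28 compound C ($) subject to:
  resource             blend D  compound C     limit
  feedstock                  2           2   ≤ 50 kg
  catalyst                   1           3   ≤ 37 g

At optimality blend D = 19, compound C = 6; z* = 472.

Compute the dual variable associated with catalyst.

Both feedstock and catalyst are binding at x*.
The binding rows give the dual system: 2·y_feedstock + 1·y_catalyst = 16 and 2·y_feedstock + 3·y_catalyst = 28.
→ y_feedstock = 5 and y_catalyst = 6.
Shadow price of catalyst = 6.

6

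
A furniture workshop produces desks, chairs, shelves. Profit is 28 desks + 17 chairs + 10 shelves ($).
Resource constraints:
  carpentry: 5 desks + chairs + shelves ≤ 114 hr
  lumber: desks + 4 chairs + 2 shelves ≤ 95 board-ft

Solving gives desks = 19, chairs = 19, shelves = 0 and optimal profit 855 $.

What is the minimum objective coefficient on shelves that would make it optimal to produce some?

Check each constraint at x*: carpentry 114/114 (tight); lumber 95/95 (tight).
Dual feasibility on the basic columns requires 5·y_carpentry + 1·y_lumber = 28, 1·y_carpentry + 4·y_lumber = 17.
Solving: y_carpentry = 5, y_lumber = 3.
shelves enters the basis when its profit ≥ yᵀa₃ = 5·1 + 3·2 = 11.

11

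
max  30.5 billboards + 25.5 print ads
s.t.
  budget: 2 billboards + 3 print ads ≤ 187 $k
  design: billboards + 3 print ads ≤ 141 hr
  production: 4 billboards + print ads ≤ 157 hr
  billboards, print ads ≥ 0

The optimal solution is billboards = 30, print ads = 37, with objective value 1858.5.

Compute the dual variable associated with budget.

At the optimum: budget uses 171 of 187 (slack = 16); design uses 141 of 141 (binding); production uses 157 of 157 (binding).
By complementary slackness, y = 0 for the non-binding constraint.
Dual feasibility on the basic columns requires 1·y_design + 4·y_production = 30.5, 3·y_design + 1·y_production = 25.5.
→ y_design = 6.5 and y_production = 6.
Shadow price of budget = 0.

0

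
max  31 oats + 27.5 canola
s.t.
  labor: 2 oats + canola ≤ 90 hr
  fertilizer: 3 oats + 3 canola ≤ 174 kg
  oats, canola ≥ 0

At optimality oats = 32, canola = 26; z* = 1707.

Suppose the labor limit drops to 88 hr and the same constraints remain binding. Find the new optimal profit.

Both labor and fertilizer are binding at x*.
From A_Bᵀ y = c: 2·y_labor + 3·y_fertilizer = 31; 1·y_labor + 3·y_fertilizer = 27.5.
This yields shadow prices y_labor = 3.5, y_fertilizer = 8.
Δz = y_labor·Δb = 3.5 × (-2) = -7, so new z* = 1707 − 7 = 1700.

1700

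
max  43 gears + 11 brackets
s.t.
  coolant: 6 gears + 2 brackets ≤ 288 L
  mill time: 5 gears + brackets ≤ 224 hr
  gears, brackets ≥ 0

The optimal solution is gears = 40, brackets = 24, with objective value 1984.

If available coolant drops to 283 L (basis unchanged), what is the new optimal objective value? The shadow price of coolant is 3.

Δb = -5, so new z* = 1984 + (3)·(-5) = 1984 − 15 = 1969.

1969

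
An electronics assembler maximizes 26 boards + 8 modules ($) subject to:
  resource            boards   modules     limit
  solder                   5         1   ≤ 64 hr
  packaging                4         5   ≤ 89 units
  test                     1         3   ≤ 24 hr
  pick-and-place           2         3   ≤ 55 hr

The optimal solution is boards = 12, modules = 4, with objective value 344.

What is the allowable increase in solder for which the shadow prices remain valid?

42

Binding constraints: solder, test. The basis is B = [[5,1],[1,3]] with det 14.
Per unit increase in solder, x* moves by d = (0.2143, -0.0714).
The basis stays optimal until packaging becomes binding; allowable increase = 42 hr.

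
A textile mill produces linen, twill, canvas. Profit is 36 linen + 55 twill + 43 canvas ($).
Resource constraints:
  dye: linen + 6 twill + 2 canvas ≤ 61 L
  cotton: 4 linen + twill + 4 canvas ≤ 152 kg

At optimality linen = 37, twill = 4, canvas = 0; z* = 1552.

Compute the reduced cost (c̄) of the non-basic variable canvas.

At the optimum: dye uses 61 of 61 (binding); cotton uses 152 of 152 (binding).
The binding rows give the dual system: 1·y_dye + 4·y_cotton = 36 and 6·y_dye + 1·y_cotton = 55.
Solving: y_dye = 8, y_cotton = 7.
Reduced cost of canvas: c₃ − yᵀa₃ = 43 − (8·2 + 7·4) = 43 − 44 = -1.

-1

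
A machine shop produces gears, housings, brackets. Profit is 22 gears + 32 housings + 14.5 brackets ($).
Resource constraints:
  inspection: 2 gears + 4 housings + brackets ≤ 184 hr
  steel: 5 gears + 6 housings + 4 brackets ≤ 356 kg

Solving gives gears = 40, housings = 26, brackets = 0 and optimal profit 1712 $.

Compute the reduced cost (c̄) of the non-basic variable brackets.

-1

Check each constraint at x*: inspection 184/184 (tight); steel 356/356 (tight).
From A_Bᵀ y = c: 2·y_inspection + 5·y_steel = 22; 4·y_inspection + 6·y_steel = 32.
Solving: y_inspection = 3.5, y_steel = 3.
Reduced cost of brackets: c₃ − yᵀa₃ = 14.5 − (3.5·1 + 3·4) = 14.5 − 15.5 = -1.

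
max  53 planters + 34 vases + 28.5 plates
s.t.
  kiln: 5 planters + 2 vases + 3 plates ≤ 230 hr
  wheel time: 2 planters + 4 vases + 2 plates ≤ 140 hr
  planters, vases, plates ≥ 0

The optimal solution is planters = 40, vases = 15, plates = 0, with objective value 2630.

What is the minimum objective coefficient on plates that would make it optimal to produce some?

Both kiln and wheel time are binding at x*.
From A_Bᵀ y = c: 5·y_kiln + 2·y_wheel time = 53; 2·y_kiln + 4·y_wheel time = 34.
This yields shadow prices y_kiln = 9, y_wheel time = 4.
plates enters the basis when its profit ≥ yᵀa₃ = 9·3 + 4·2 = 35.

35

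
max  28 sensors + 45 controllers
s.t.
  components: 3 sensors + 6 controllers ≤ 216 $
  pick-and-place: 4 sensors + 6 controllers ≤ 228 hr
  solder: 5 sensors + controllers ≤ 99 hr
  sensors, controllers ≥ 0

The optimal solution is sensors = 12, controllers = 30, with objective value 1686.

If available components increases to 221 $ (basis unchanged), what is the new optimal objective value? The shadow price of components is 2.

Δb = 5, so new z* = 1686 + (2)·(5) = 1686 + 10 = 1696.

1696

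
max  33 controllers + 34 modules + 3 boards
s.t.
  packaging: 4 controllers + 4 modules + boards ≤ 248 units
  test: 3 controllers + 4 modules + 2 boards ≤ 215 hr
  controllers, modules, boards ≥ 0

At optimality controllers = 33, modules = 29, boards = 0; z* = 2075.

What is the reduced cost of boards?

-6.5

Both packaging and test are binding at x*.
From A_Bᵀ y = c: 4·y_packaging + 3·y_test = 33; 4·y_packaging + 4·y_test = 34.
Solving: y_packaging = 7.5, y_test = 1.
Reduced cost of boards: c₃ − yᵀa₃ = 3 − (7.5·1 + 1·2) = 3 − 9.5 = -6.5.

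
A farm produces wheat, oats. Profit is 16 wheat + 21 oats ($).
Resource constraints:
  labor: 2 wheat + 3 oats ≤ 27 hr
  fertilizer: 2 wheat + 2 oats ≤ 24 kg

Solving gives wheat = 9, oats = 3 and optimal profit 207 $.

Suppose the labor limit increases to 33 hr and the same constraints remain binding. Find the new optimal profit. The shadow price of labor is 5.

Δb = 6, so new z* = 207 + (5)·(6) = 207 + 30 = 237.

237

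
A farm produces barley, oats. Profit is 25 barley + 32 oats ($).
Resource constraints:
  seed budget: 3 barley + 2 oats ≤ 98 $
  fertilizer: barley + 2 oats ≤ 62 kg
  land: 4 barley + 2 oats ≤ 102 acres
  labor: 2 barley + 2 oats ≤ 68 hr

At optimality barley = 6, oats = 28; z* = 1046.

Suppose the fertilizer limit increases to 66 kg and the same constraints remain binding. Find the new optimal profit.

1074

At the optimum: seed budget uses 74 of 98 (slack = 24); fertilizer uses 62 of 62 (binding); land uses 80 of 102 (slack = 22); labor uses 68 of 68 (binding).
By complementary slackness, y = 0 for the non-binding constraints.
The binding rows give the dual system: 1·y_fertilizer + 2·y_labor = 25 and 2·y_fertilizer + 2·y_labor = 32.
Solving: y_fertilizer = 7, y_labor = 9.
Δz = y_fertilizer·Δb = 7 × (4) = 28, so new z* = 1046 + 28 = 1074.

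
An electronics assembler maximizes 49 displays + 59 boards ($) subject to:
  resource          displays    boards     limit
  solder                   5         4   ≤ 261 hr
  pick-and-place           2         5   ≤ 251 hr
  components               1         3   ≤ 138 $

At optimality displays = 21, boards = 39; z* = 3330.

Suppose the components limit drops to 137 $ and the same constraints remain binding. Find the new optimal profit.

At the optimum: solder uses 261 of 261 (binding); pick-and-place uses 237 of 251 (slack = 14); components uses 138 of 138 (binding).
Slack constraints have shadow price 0 (complementary slackness).
Dual feasibility on the basic columns requires 5·y_solder + 1·y_components = 49, 4·y_solder + 3·y_components = 59.
This yields shadow prices y_solder = 8, y_components = 9.
Δz = y_components·Δb = 9 × (-1) = -9, so new z* = 3330 − 9 = 3321.

3321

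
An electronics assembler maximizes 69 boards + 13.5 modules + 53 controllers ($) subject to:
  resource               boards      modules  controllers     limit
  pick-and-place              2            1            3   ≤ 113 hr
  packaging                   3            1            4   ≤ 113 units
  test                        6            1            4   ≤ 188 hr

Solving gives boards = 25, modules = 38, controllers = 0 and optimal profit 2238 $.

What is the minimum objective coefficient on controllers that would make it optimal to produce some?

54

At the optimum: pick-and-place uses 88 of 113 (slack = 25); packaging uses 113 of 113 (binding); test uses 188 of 188 (binding).
Since pick-and-place is not tight, its dual is 0.
The binding rows give the dual system: 3·y_packaging + 6·y_test = 69 and 1·y_packaging + 1·y_test = 13.5.
This yields shadow prices y_packaging = 4, y_test = 9.5.
controllers enters the basis when its profit ≥ yᵀa₃ = 4·4 + 9.5·4 = 54.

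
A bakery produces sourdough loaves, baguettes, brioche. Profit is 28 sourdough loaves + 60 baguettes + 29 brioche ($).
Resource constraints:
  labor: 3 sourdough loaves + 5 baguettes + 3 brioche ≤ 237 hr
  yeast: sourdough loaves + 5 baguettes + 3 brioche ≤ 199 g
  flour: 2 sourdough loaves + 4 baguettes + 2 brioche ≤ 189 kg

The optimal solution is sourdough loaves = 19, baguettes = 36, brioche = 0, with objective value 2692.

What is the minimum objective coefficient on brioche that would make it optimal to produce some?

36

Binding: labor and yeast. Non-binding: flour (7 unused).
Slack constraints have shadow price 0 (complementary slackness).
Dual feasibility on the basic columns requires 3·y_labor + 1·y_yeast = 28, 5·y_labor + 5·y_yeast = 60.
Solving: y_labor = 8, y_yeast = 4.
brioche enters the basis when its profit ≥ yᵀa₃ = 8·3 + 4·3 = 36.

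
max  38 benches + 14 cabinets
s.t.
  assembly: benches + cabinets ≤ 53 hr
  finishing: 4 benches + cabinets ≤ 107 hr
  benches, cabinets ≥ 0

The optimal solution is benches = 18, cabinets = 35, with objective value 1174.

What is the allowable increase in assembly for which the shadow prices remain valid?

54

Binding constraints: assembly, finishing. The basis is B = [[1,1],[4,1]] with det -3.
Per unit increase in assembly, x* moves by d = (-0.3333, 1.3333).
The basis stays optimal until benches reaches 0; allowable increase = 54 hr.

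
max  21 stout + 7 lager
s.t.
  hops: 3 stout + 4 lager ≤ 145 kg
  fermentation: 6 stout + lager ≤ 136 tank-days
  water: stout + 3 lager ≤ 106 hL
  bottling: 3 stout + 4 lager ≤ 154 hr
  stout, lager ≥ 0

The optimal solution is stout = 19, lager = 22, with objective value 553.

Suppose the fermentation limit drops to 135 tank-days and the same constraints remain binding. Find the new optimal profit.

Check each constraint at x*: hops 145/145 (tight); fermentation 136/136 (tight); water 85/106 (slack 21); bottling 145/154 (slack 9).
Since water, bottling are not tight, their duals are 0.
Dual feasibility on the basic columns requires 3·y_hops + 6·y_fermentation = 21, 4·y_hops + 1·y_fermentation = 7.
Solving: y_hops = 1, y_fermentation = 3.
Δz = y_fermentation·Δb = 3 × (-1) = -3, so new z* = 553 − 3 = 550.

550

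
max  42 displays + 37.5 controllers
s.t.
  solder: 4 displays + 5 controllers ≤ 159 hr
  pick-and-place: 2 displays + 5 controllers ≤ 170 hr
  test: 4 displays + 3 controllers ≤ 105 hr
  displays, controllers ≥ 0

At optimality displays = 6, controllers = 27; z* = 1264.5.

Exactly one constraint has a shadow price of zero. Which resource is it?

pick-and-place

solder: 159/159 (binding)
pick-and-place: 147/170 (slack 23)
test: 105/105 (binding)
By complementary slackness, a constraint with positive slack has shadow price 0 → pick-and-place.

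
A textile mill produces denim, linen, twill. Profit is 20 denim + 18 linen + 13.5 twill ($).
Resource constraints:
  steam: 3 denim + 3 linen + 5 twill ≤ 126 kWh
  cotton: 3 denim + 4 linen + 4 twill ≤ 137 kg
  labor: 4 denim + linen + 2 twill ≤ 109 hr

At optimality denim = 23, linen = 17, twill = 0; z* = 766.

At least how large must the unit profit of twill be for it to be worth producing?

Check each constraint at x*: steam 120/126 (slack 6); cotton 137/137 (tight); labor 109/109 (tight).
Since steam is not tight, its dual is 0.
The binding rows give the dual system: 3·y_cotton + 4·y_labor = 20 and 4·y_cotton + 1·y_labor = 18.
Solving: y_cotton = 4, y_labor = 2.
twill enters the basis when its profit ≥ yᵀa₃ = 4·4 + 2·2 = 20.

20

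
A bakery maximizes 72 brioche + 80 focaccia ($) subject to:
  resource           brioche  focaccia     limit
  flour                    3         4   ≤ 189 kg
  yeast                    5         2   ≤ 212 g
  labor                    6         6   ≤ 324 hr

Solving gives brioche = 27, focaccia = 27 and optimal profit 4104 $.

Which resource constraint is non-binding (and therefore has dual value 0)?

yeast

flour: 189/189 (binding)
yeast: 189/212 (slack 23)
labor: 324/324 (binding)
By complementary slackness, a constraint with positive slack has shadow price 0 → yeast.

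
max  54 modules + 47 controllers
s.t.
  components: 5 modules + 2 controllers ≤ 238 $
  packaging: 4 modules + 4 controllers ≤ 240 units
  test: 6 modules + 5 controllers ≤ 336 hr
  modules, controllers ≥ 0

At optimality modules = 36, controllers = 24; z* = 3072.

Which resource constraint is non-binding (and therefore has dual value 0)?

components

components: 228/238 (slack 10)
packaging: 240/240 (binding)
test: 336/336 (binding)
By complementary slackness, a constraint with positive slack has shadow price 0 → components.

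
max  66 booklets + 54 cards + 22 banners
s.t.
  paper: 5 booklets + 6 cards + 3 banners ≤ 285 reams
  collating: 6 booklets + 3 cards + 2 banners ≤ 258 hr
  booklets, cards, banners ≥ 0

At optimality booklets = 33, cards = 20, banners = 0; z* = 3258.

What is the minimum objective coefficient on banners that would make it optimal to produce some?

30

Both paper and collating are binding at x*.
Dual feasibility on the basic columns requires 5·y_paper + 6·y_collating = 66, 6·y_paper + 3·y_collating = 54.
This yields shadow prices y_paper = 6, y_collating = 6.
banners enters the basis when its profit ≥ yᵀa₃ = 6·3 + 6·2 = 30.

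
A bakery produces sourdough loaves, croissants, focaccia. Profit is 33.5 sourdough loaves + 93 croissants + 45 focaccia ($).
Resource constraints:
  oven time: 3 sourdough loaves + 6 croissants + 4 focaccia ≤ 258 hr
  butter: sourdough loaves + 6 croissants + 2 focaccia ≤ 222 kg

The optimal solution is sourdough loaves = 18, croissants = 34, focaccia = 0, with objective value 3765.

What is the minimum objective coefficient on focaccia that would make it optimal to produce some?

At the optimum: oven time uses 258 of 258 (binding); butter uses 222 of 222 (binding).
From A_Bᵀ y = c: 3·y_oven time + 1·y_butter = 33.5; 6·y_oven time + 6·y_butter = 93.
→ y_oven time = 9 and y_butter = 6.5.
focaccia enters the basis when its profit ≥ yᵀa₃ = 9·4 + 6.5·2 = 49.

49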